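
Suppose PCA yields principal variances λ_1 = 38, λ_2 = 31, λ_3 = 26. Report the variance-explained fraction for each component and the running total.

Step 1 — total variance = trace(Sigma) = Σ λ_i = 38 + 31 + 26 = 95.

Step 2 — fraction explained by component i = λ_i / Σ λ:
  PC1: 38/95 = 0.4
  PC2: 31/95 = 0.3263
  PC3: 26/95 = 0.2737

Step 3 — cumulative fraction after k components = (λ_1 + ... + λ_k) / Σ λ:
  k = 1: 38/95 = 0.4
  k = 2: (38 + 31)/95 = 69/95 = 0.7263
  k = 3: (38 + 31 + 26)/95 = 95/95 = 1

Summary (fraction, with percent):

explained: PC1 0.4 (40%), PC2 0.3263 (32.63%), PC3 0.2737 (27.37%);  cumulative: 0.4, 0.7263, 1


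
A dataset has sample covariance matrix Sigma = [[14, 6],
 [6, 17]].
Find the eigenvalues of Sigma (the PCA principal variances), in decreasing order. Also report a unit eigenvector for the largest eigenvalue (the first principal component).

Step 1 — characteristic polynomial of 2×2 Sigma:
  det(Sigma - λI) = λ² - trace · λ + det = 0.
  trace = 14 + 17 = 31, det = 14·17 - (6)² = 202.
Step 2 — discriminant:
  Δ = trace² - 4·det = 961 - 808 = 153.
Step 3 — eigenvalues:
  λ = (trace ± √Δ)/2 = (31 ± 12.3693)/2,
  λ_1 = 21.6847,  λ_2 = 9.3153.

Step 4 — unit eigenvector for λ_1: solve (Sigma - λ_1 I)v = 0. First row:
  (14 - 21.6847)·v_x + (6)·v_y = 0, i.e. (-7.6847)·v_x + (6)·v_y = 0,
  so v ∝ (b, λ_1 - a) = (6, 7.6847) = u.
  ||u|| = √((6)² + (7.6847)²) = √(95.054) ≈ 9.7496,
  v_1 = u/||u|| ≈ (0.6154, 0.7882) (||v_1|| = 1).

λ_1 = 21.6847,  λ_2 = 9.3153;  v_1 ≈ (0.6154, 0.7882)


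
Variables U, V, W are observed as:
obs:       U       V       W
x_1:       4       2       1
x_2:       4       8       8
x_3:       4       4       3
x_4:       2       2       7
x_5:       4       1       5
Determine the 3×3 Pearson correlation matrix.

Step 1 — column means:
  mean(U) = (4 + 4 + 4 + 2 + 4) / 5 = 18/5 = 3.6
  mean(V) = (2 + 8 + 4 + 2 + 1) / 5 = 17/5 = 3.4
  mean(W) = (1 + 8 + 3 + 7 + 5) / 5 = 24/5 = 4.8

Step 2 — sample variances and covariances s[i,j] = (1/(n-1)) · Σ_k (x_{k,i} - mean_i) · (x_{k,j} - mean_j), with n-1 = 4:
  s[U,U] = ((0.4)·(0.4) + (0.4)·(0.4) + (0.4)·(0.4) + (-1.6)·(-1.6) + (0.4)·(0.4)) / 4 = 3.2/4 = 0.8
  s[U,V] = ((0.4)·(-1.4) + (0.4)·(4.6) + (0.4)·(0.6) + (-1.6)·(-1.4) + (0.4)·(-2.4)) / 4 = 2.8/4 = 0.7
  s[U,W] = ((0.4)·(-3.8) + (0.4)·(3.2) + (0.4)·(-1.8) + (-1.6)·(2.2) + (0.4)·(0.2)) / 4 = -4.4/4 = -1.1
  s[V,V] = ((-1.4)·(-1.4) + (4.6)·(4.6) + (0.6)·(0.6) + (-1.4)·(-1.4) + (-2.4)·(-2.4)) / 4 = 31.2/4 = 7.8
  s[V,W] = ((-1.4)·(-3.8) + (4.6)·(3.2) + (0.6)·(-1.8) + (-1.4)·(2.2) + (-2.4)·(0.2)) / 4 = 15.4/4 = 3.85
  s[W,W] = ((-3.8)·(-3.8) + (3.2)·(3.2) + (-1.8)·(-1.8) + (2.2)·(2.2) + (0.2)·(0.2)) / 4 = 32.8/4 = 8.2
  Sample standard deviations s_i = √(s[i,i]):
  s(U) = √(0.8) = 0.8944
  s(V) = √(7.8) = 2.7928
  s(W) = √(8.2) = 2.8636

Step 3 — r_{ij} = s_{ij} / (s_i · s_j):
  r[U,U] = 1 (diagonal).
  r[U,V] = 0.7 / (0.8944 · 2.7928) = 0.7 / 2.498 = 0.2802
  r[U,W] = -1.1 / (0.8944 · 2.8636) = -1.1 / 2.5612 = -0.4295
  r[V,V] = 1 (diagonal).
  r[V,W] = 3.85 / (2.7928 · 2.8636) = 3.85 / 7.9975 = 0.4814
  r[W,W] = 1 (diagonal).

R is symmetric with unit diagonal. Assembling:

R = [[1, 0.2802, -0.4295],
 [0.2802, 1, 0.4814],
 [-0.4295, 0.4814, 1]]


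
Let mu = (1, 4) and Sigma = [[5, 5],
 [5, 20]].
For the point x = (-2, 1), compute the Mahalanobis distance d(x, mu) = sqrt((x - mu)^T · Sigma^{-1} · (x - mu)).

Step 1 — centre the observation: (x - mu) = (-3, -3).

Step 2 — invert Sigma. det(Sigma) = 5·20 - (5)² = 75.
  Sigma^{-1} = (1/det) · [[d, -b], [-b, a]] = [[0.2667, -0.0667],
 [-0.0667, 0.0667]].

Step 3 — form the quadratic (x - mu)^T · Sigma^{-1} · (x - mu):
  Sigma^{-1} · (x - mu) = (-0.6, 0).
  (x - mu)^T · [Sigma^{-1} · (x - mu)] = (-3)·(-0.6) + (-3)·(0) = 1.8.

Step 4 — take square root: d = √(1.8) ≈ 1.3416.

d(x, mu) = √(1.8) ≈ 1.3416


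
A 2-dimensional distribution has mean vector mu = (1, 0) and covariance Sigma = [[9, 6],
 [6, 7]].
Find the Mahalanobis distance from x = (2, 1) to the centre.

Step 1 — centre the observation: (x - mu) = (1, 1).

Step 2 — invert Sigma. det(Sigma) = 9·7 - (6)² = 27.
  Sigma^{-1} = (1/det) · [[d, -b], [-b, a]] = [[0.2593, -0.2222],
 [-0.2222, 0.3333]].

Step 3 — form the quadratic (x - mu)^T · Sigma^{-1} · (x - mu):
  Sigma^{-1} · (x - mu) = (0.037, 0.1111).
  (x - mu)^T · [Sigma^{-1} · (x - mu)] = (1)·(0.037) + (1)·(0.1111) = 0.1481.

Step 4 — take square root: d = √(0.1481) ≈ 0.3849.

d(x, mu) = √(0.1481) ≈ 0.3849


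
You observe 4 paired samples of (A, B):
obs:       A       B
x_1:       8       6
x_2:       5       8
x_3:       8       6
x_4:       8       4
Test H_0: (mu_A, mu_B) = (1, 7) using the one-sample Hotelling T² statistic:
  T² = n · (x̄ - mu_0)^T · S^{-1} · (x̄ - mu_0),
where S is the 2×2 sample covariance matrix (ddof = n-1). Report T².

Step 1 — sample mean vector:
  mean(A) = (8 + 5 + 8 + 8) / 4 = 29/4 = 7.25
  mean(B) = (6 + 8 + 6 + 4) / 4 = 24/4 = 6
  x̄ = (7.25, 6),  deviation x̄ - mu_0 = (7.25, 6) - (1, 7) = (6.25, -1).

Step 2 — sample covariance matrix, S[i,j] = (1/(n-1)) · Σ_k (x_{k,i} - mean_i) · (x_{k,j} - mean_j), divisor n-1 = 3:
  S[A,A] = ((0.75)·(0.75) + (-2.25)·(-2.25) + (0.75)·(0.75) + (0.75)·(0.75)) / 3 = 6.75/3 = 2.25
  S[A,B] = ((0.75)·(0) + (-2.25)·(2) + (0.75)·(0) + (0.75)·(-2)) / 3 = -6/3 = -2
  S[B,B] = ((0)·(0) + (2)·(2) + (0)·(0) + (-2)·(-2)) / 3 = 8/3 = 2.6667
  S = [[2.25, -2],
 [-2, 2.6667]].

Step 3 — invert S. det(S) = 2.25·2.6667 - (-2)² = 2.
  S^{-1} = (1/det) · [[d, -b], [-b, a]] = [[1.3333, 1],
 [1, 1.125]].

Step 4 — quadratic form (x̄ - mu_0)^T · S^{-1} · (x̄ - mu_0):
  S^{-1} · (x̄ - mu_0) = (7.3333, 5.125),
  (x̄ - mu_0)^T · [...] = (6.25)·(7.3333) + (-1)·(5.125) = 40.7083.

Step 5 — scale by n: T² = 4 · 40.7083 = 162.8333.

T² ≈ 162.8333


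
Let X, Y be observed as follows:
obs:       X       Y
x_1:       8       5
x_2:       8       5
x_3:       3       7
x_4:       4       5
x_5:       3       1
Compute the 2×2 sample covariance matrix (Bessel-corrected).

Step 1 — column means:
  mean(X) = (8 + 8 + 3 + 4 + 3) / 5 = 26/5 = 5.2
  mean(Y) = (5 + 5 + 7 + 5 + 1) / 5 = 23/5 = 4.6

Step 2 — sample covariance S[i,j] = (1/(n-1)) · Σ_k (x_{k,i} - mean_i) · (x_{k,j} - mean_j), with n-1 = 4.
  S[X,X] = ((2.8)·(2.8) + (2.8)·(2.8) + (-2.2)·(-2.2) + (-1.2)·(-1.2) + (-2.2)·(-2.2)) / 4 = 26.8/4 = 6.7
  S[X,Y] = ((2.8)·(0.4) + (2.8)·(0.4) + (-2.2)·(2.4) + (-1.2)·(0.4) + (-2.2)·(-3.6)) / 4 = 4.4/4 = 1.1
  S[Y,Y] = ((0.4)·(0.4) + (0.4)·(0.4) + (2.4)·(2.4) + (0.4)·(0.4) + (-3.6)·(-3.6)) / 4 = 19.2/4 = 4.8

S is symmetric (S[j,i] = S[i,j]). Assembling:

S = [[6.7, 1.1],
 [1.1, 4.8]]


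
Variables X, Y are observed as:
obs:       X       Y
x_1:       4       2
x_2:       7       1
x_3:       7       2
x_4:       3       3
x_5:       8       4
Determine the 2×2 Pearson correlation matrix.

Step 1 — column means:
  mean(X) = (4 + 7 + 7 + 3 + 8) / 5 = 29/5 = 5.8
  mean(Y) = (2 + 1 + 2 + 3 + 4) / 5 = 12/5 = 2.4

Step 2 — sample variances and covariances s[i,j] = (1/(n-1)) · Σ_k (x_{k,i} - mean_i) · (x_{k,j} - mean_j), with n-1 = 4:
  s[X,X] = ((-1.8)·(-1.8) + (1.2)·(1.2) + (1.2)·(1.2) + (-2.8)·(-2.8) + (2.2)·(2.2)) / 4 = 18.8/4 = 4.7
  s[X,Y] = ((-1.8)·(-0.4) + (1.2)·(-1.4) + (1.2)·(-0.4) + (-2.8)·(0.6) + (2.2)·(1.6)) / 4 = 0.4/4 = 0.1
  s[Y,Y] = ((-0.4)·(-0.4) + (-1.4)·(-1.4) + (-0.4)·(-0.4) + (0.6)·(0.6) + (1.6)·(1.6)) / 4 = 5.2/4 = 1.3
  Sample standard deviations s_i = √(s[i,i]):
  s(X) = √(4.7) = 2.1679
  s(Y) = √(1.3) = 1.1402

Step 3 — r_{ij} = s_{ij} / (s_i · s_j):
  r[X,X] = 1 (diagonal).
  r[X,Y] = 0.1 / (2.1679 · 1.1402) = 0.1 / 2.4718 = 0.0405
  r[Y,Y] = 1 (diagonal).

R is symmetric with unit diagonal. Assembling:

R = [[1, 0.0405],
 [0.0405, 1]]


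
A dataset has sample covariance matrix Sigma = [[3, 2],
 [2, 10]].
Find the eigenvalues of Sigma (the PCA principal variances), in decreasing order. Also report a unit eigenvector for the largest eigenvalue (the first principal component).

Step 1 — characteristic polynomial of 2×2 Sigma:
  det(Sigma - λI) = λ² - trace · λ + det = 0.
  trace = 3 + 10 = 13, det = 3·10 - (2)² = 26.
Step 2 — discriminant:
  Δ = trace² - 4·det = 169 - 104 = 65.
Step 3 — eigenvalues:
  λ = (trace ± √Δ)/2 = (13 ± 8.0623)/2,
  λ_1 = 10.5311,  λ_2 = 2.4689.

Step 4 — unit eigenvector for λ_1: solve (Sigma - λ_1 I)v = 0. First row:
  (3 - 10.5311)·v_x + (2)·v_y = 0, i.e. (-7.5311)·v_x + (2)·v_y = 0,
  so v ∝ (b, λ_1 - a) = (2, 7.5311) = u.
  ||u|| = √((2)² + (7.5311)²) = √(60.7179) ≈ 7.7922,
  v_1 = u/||u|| ≈ (0.2567, 0.9665) (||v_1|| = 1).

λ_1 = 10.5311,  λ_2 = 2.4689;  v_1 ≈ (0.2567, 0.9665)


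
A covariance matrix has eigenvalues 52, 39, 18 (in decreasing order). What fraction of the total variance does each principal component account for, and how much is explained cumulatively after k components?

Step 1 — total variance = trace(Sigma) = Σ λ_i = 52 + 39 + 18 = 109.

Step 2 — fraction explained by component i = λ_i / Σ λ:
  PC1: 52/109 = 0.4771
  PC2: 39/109 = 0.3578
  PC3: 18/109 = 0.1651

Step 3 — cumulative fraction after k components = (λ_1 + ... + λ_k) / Σ λ:
  k = 1: 52/109 = 0.4771
  k = 2: (52 + 39)/109 = 91/109 = 0.8349
  k = 3: (52 + 39 + 18)/109 = 109/109 = 1

Summary (fraction, with percent):

explained: PC1 0.4771 (47.71%), PC2 0.3578 (35.78%), PC3 0.1651 (16.51%);  cumulative: 0.4771, 0.8349, 1


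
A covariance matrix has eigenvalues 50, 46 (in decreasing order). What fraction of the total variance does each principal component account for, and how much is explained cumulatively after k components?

Step 1 — total variance = trace(Sigma) = Σ λ_i = 50 + 46 = 96.

Step 2 — fraction explained by component i = λ_i / Σ λ:
  PC1: 50/96 = 0.5208
  PC2: 46/96 = 0.4792

Step 3 — cumulative fraction after k components = (λ_1 + ... + λ_k) / Σ λ:
  k = 1: 50/96 = 0.5208
  k = 2: (50 + 46)/96 = 96/96 = 1

Summary (fraction, with percent):

explained: PC1 0.5208 (52.08%), PC2 0.4792 (47.92%);  cumulative: 0.5208, 1


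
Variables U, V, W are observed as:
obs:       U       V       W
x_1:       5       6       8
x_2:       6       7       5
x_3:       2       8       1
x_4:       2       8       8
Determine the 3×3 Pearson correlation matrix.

Step 1 — column means:
  mean(U) = (5 + 6 + 2 + 2) / 4 = 15/4 = 3.75
  mean(V) = (6 + 7 + 8 + 8) / 4 = 29/4 = 7.25
  mean(W) = (8 + 5 + 1 + 8) / 4 = 22/4 = 5.5

Step 2 — sample variances and covariances s[i,j] = (1/(n-1)) · Σ_k (x_{k,i} - mean_i) · (x_{k,j} - mean_j), with n-1 = 3:
  s[U,U] = ((1.25)·(1.25) + (2.25)·(2.25) + (-1.75)·(-1.75) + (-1.75)·(-1.75)) / 3 = 12.75/3 = 4.25
  s[U,V] = ((1.25)·(-1.25) + (2.25)·(-0.25) + (-1.75)·(0.75) + (-1.75)·(0.75)) / 3 = -4.75/3 = -1.5833
  s[U,W] = ((1.25)·(2.5) + (2.25)·(-0.5) + (-1.75)·(-4.5) + (-1.75)·(2.5)) / 3 = 5.5/3 = 1.8333
  s[V,V] = ((-1.25)·(-1.25) + (-0.25)·(-0.25) + (0.75)·(0.75) + (0.75)·(0.75)) / 3 = 2.75/3 = 0.9167
  s[V,W] = ((-1.25)·(2.5) + (-0.25)·(-0.5) + (0.75)·(-4.5) + (0.75)·(2.5)) / 3 = -4.5/3 = -1.5
  s[W,W] = ((2.5)·(2.5) + (-0.5)·(-0.5) + (-4.5)·(-4.5) + (2.5)·(2.5)) / 3 = 33/3 = 11
  Sample standard deviations s_i = √(s[i,i]):
  s(U) = √(4.25) = 2.0616
  s(V) = √(0.9167) = 0.9574
  s(W) = √(11) = 3.3166

Step 3 — r_{ij} = s_{ij} / (s_i · s_j):
  r[U,U] = 1 (diagonal).
  r[U,V] = -1.5833 / (2.0616 · 0.9574) = -1.5833 / 1.9738 = -0.8022
  r[U,W] = 1.8333 / (2.0616 · 3.3166) = 1.8333 / 6.8374 = 0.2681
  r[V,V] = 1 (diagonal).
  r[V,W] = -1.5 / (0.9574 · 3.3166) = -1.5 / 3.1754 = -0.4724
  r[W,W] = 1 (diagonal).

R is symmetric with unit diagonal. Assembling:

R = [[1, -0.8022, 0.2681],
 [-0.8022, 1, -0.4724],
 [0.2681, -0.4724, 1]]


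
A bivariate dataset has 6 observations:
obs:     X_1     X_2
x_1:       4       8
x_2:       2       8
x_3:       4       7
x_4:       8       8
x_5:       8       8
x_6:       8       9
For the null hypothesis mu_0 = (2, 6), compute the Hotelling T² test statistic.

Step 1 — sample mean vector:
  mean(X_1) = (4 + 2 + 4 + 8 + 8 + 8) / 6 = 34/6 = 5.6667
  mean(X_2) = (8 + 8 + 7 + 8 + 8 + 9) / 6 = 48/6 = 8
  x̄ = (5.6667, 8),  deviation x̄ - mu_0 = (5.6667, 8) - (2, 6) = (3.6667, 2).

Step 2 — sample covariance matrix, S[i,j] = (1/(n-1)) · Σ_k (x_{k,i} - mean_i) · (x_{k,j} - mean_j), divisor n-1 = 5:
  S[X_1,X_1] = ((-1.6667)·(-1.6667) + (-3.6667)·(-3.6667) + (-1.6667)·(-1.6667) + (2.3333)·(2.3333) + (2.3333)·(2.3333) + (2.3333)·(2.3333)) / 5 = 35.3333/5 = 7.0667
  S[X_1,X_2] = ((-1.6667)·(0) + (-3.6667)·(0) + (-1.6667)·(-1) + (2.3333)·(0) + (2.3333)·(0) + (2.3333)·(1)) / 5 = 4/5 = 0.8
  S[X_2,X_2] = ((0)·(0) + (0)·(0) + (-1)·(-1) + (0)·(0) + (0)·(0) + (1)·(1)) / 5 = 2/5 = 0.4
  S = [[7.0667, 0.8],
 [0.8, 0.4]].

Step 3 — invert S. det(S) = 7.0667·0.4 - (0.8)² = 2.1867.
  S^{-1} = (1/det) · [[d, -b], [-b, a]] = [[0.1829, -0.3659],
 [-0.3659, 3.2317]].

Step 4 — quadratic form (x̄ - mu_0)^T · S^{-1} · (x̄ - mu_0):
  S^{-1} · (x̄ - mu_0) = (-0.061, 5.122),
  (x̄ - mu_0)^T · [...] = (3.6667)·(-0.061) + (2)·(5.122) = 10.0203.

Step 5 — scale by n: T² = 6 · 10.0203 = 60.122.

T² ≈ 60.122


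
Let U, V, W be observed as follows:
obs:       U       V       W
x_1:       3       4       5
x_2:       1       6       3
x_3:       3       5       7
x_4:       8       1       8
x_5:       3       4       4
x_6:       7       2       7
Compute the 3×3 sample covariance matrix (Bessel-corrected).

Step 1 — column means:
  mean(U) = (3 + 1 + 3 + 8 + 3 + 7) / 6 = 25/6 = 4.1667
  mean(V) = (4 + 6 + 5 + 1 + 4 + 2) / 6 = 22/6 = 3.6667
  mean(W) = (5 + 3 + 7 + 8 + 4 + 7) / 6 = 34/6 = 5.6667

Step 2 — sample covariance S[i,j] = (1/(n-1)) · Σ_k (x_{k,i} - mean_i) · (x_{k,j} - mean_j), with n-1 = 5.
  S[U,U] = ((-1.1667)·(-1.1667) + (-3.1667)·(-3.1667) + (-1.1667)·(-1.1667) + (3.8333)·(3.8333) + (-1.1667)·(-1.1667) + (2.8333)·(2.8333)) / 5 = 36.8333/5 = 7.3667
  S[U,V] = ((-1.1667)·(0.3333) + (-3.1667)·(2.3333) + (-1.1667)·(1.3333) + (3.8333)·(-2.6667) + (-1.1667)·(0.3333) + (2.8333)·(-1.6667)) / 5 = -24.6667/5 = -4.9333
  S[U,W] = ((-1.1667)·(-0.6667) + (-3.1667)·(-2.6667) + (-1.1667)·(1.3333) + (3.8333)·(2.3333) + (-1.1667)·(-1.6667) + (2.8333)·(1.3333)) / 5 = 22.3333/5 = 4.4667
  S[V,V] = ((0.3333)·(0.3333) + (2.3333)·(2.3333) + (1.3333)·(1.3333) + (-2.6667)·(-2.6667) + (0.3333)·(0.3333) + (-1.6667)·(-1.6667)) / 5 = 17.3333/5 = 3.4667
  S[V,W] = ((0.3333)·(-0.6667) + (2.3333)·(-2.6667) + (1.3333)·(1.3333) + (-2.6667)·(2.3333) + (0.3333)·(-1.6667) + (-1.6667)·(1.3333)) / 5 = -13.6667/5 = -2.7333
  S[W,W] = ((-0.6667)·(-0.6667) + (-2.6667)·(-2.6667) + (1.3333)·(1.3333) + (2.3333)·(2.3333) + (-1.6667)·(-1.6667) + (1.3333)·(1.3333)) / 5 = 19.3333/5 = 3.8667

S is symmetric (S[j,i] = S[i,j]). Assembling:

S = [[7.3667, -4.9333, 4.4667],
 [-4.9333, 3.4667, -2.7333],
 [4.4667, -2.7333, 3.8667]]


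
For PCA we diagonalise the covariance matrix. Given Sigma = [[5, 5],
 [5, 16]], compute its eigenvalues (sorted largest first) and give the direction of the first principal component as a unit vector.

Step 1 — characteristic polynomial of 2×2 Sigma:
  det(Sigma - λI) = λ² - trace · λ + det = 0.
  trace = 5 + 16 = 21, det = 5·16 - (5)² = 55.
Step 2 — discriminant:
  Δ = trace² - 4·det = 441 - 220 = 221.
Step 3 — eigenvalues:
  λ = (trace ± √Δ)/2 = (21 ± 14.8661)/2,
  λ_1 = 17.933,  λ_2 = 3.067.

Step 4 — unit eigenvector for λ_1: solve (Sigma - λ_1 I)v = 0. First row:
  (5 - 17.933)·v_x + (5)·v_y = 0, i.e. (-12.933)·v_x + (5)·v_y = 0,
  so v ∝ (b, λ_1 - a) = (5, 12.933) = u.
  ||u|| = √((5)² + (12.933)²) = √(192.2634) ≈ 13.8659,
  v_1 = u/||u|| ≈ (0.3606, 0.9327) (||v_1|| = 1).

λ_1 = 17.933,  λ_2 = 3.067;  v_1 ≈ (0.3606, 0.9327)


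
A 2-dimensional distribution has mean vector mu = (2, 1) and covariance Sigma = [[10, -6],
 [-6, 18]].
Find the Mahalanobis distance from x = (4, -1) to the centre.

Step 1 — centre the observation: (x - mu) = (2, -2).

Step 2 — invert Sigma. det(Sigma) = 10·18 - (-6)² = 144.
  Sigma^{-1} = (1/det) · [[d, -b], [-b, a]] = [[0.125, 0.0417],
 [0.0417, 0.0694]].

Step 3 — form the quadratic (x - mu)^T · Sigma^{-1} · (x - mu):
  Sigma^{-1} · (x - mu) = (0.1667, -0.0556).
  (x - mu)^T · [Sigma^{-1} · (x - mu)] = (2)·(0.1667) + (-2)·(-0.0556) = 0.4444.

Step 4 — take square root: d = √(0.4444) ≈ 0.6667.

d(x, mu) = √(0.4444) ≈ 0.6667


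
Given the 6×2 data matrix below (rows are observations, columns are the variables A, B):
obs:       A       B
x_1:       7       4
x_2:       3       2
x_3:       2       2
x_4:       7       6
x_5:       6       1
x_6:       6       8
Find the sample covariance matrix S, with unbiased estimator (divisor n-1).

Step 1 — column means:
  mean(A) = (7 + 3 + 2 + 7 + 6 + 6) / 6 = 31/6 = 5.1667
  mean(B) = (4 + 2 + 2 + 6 + 1 + 8) / 6 = 23/6 = 3.8333

Step 2 — sample covariance S[i,j] = (1/(n-1)) · Σ_k (x_{k,i} - mean_i) · (x_{k,j} - mean_j), with n-1 = 5.
  S[A,A] = ((1.8333)·(1.8333) + (-2.1667)·(-2.1667) + (-3.1667)·(-3.1667) + (1.8333)·(1.8333) + (0.8333)·(0.8333) + (0.8333)·(0.8333)) / 5 = 22.8333/5 = 4.5667
  S[A,B] = ((1.8333)·(0.1667) + (-2.1667)·(-1.8333) + (-3.1667)·(-1.8333) + (1.8333)·(2.1667) + (0.8333)·(-2.8333) + (0.8333)·(4.1667)) / 5 = 15.1667/5 = 3.0333
  S[B,B] = ((0.1667)·(0.1667) + (-1.8333)·(-1.8333) + (-1.8333)·(-1.8333) + (2.1667)·(2.1667) + (-2.8333)·(-2.8333) + (4.1667)·(4.1667)) / 5 = 36.8333/5 = 7.3667

S is symmetric (S[j,i] = S[i,j]). Assembling:

S = [[4.5667, 3.0333],
 [3.0333, 7.3667]]


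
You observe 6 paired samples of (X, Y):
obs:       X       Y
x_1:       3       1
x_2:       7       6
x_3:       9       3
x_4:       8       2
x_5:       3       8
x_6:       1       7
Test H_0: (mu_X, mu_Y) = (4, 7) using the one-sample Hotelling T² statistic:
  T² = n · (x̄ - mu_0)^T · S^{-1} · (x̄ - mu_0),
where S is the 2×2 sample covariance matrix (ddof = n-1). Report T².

Step 1 — sample mean vector:
  mean(X) = (3 + 7 + 9 + 8 + 3 + 1) / 6 = 31/6 = 5.1667
  mean(Y) = (1 + 6 + 3 + 2 + 8 + 7) / 6 = 27/6 = 4.5
  x̄ = (5.1667, 4.5),  deviation x̄ - mu_0 = (5.1667, 4.5) - (4, 7) = (1.1667, -2.5).

Step 2 — sample covariance matrix, S[i,j] = (1/(n-1)) · Σ_k (x_{k,i} - mean_i) · (x_{k,j} - mean_j), divisor n-1 = 5:
  S[X,X] = ((-2.1667)·(-2.1667) + (1.8333)·(1.8333) + (3.8333)·(3.8333) + (2.8333)·(2.8333) + (-2.1667)·(-2.1667) + (-4.1667)·(-4.1667)) / 5 = 52.8333/5 = 10.5667
  S[X,Y] = ((-2.1667)·(-3.5) + (1.8333)·(1.5) + (3.8333)·(-1.5) + (2.8333)·(-2.5) + (-2.1667)·(3.5) + (-4.1667)·(2.5)) / 5 = -20.5/5 = -4.1
  S[Y,Y] = ((-3.5)·(-3.5) + (1.5)·(1.5) + (-1.5)·(-1.5) + (-2.5)·(-2.5) + (3.5)·(3.5) + (2.5)·(2.5)) / 5 = 41.5/5 = 8.3
  S = [[10.5667, -4.1],
 [-4.1, 8.3]].

Step 3 — invert S. det(S) = 10.5667·8.3 - (-4.1)² = 70.8933.
  S^{-1} = (1/det) · [[d, -b], [-b, a]] = [[0.1171, 0.0578],
 [0.0578, 0.1491]].

Step 4 — quadratic form (x̄ - mu_0)^T · S^{-1} · (x̄ - mu_0):
  S^{-1} · (x̄ - mu_0) = (-0.008, -0.3052),
  (x̄ - mu_0)^T · [...] = (1.1667)·(-0.008) + (-2.5)·(-0.3052) = 0.7536.

Step 5 — scale by n: T² = 6 · 0.7536 = 4.5213.

T² ≈ 4.5213


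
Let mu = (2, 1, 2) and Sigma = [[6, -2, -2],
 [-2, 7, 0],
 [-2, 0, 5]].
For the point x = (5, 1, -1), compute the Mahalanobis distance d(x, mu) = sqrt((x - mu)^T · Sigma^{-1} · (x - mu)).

Step 1 — centre the observation: (x - mu) = (3, 0, -3).

Step 2 — invert Sigma (cofactor / det for 3×3, or solve directly):
  Sigma^{-1} = [[0.216, 0.0617, 0.0864],
 [0.0617, 0.1605, 0.0247],
 [0.0864, 0.0247, 0.2346]].

Step 3 — form the quadratic (x - mu)^T · Sigma^{-1} · (x - mu):
  Sigma^{-1} · (x - mu) = (0.3889, 0.1111, -0.4444).
  (x - mu)^T · [Sigma^{-1} · (x - mu)] = (3)·(0.3889) + (0)·(0.1111) + (-3)·(-0.4444) = 2.5.

Step 4 — take square root: d = √(2.5) ≈ 1.5811.

d(x, mu) = √(2.5) ≈ 1.5811


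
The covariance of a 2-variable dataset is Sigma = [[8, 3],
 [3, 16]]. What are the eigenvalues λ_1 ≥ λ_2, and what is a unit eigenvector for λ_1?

Step 1 — characteristic polynomial of 2×2 Sigma:
  det(Sigma - λI) = λ² - trace · λ + det = 0.
  trace = 8 + 16 = 24, det = 8·16 - (3)² = 119.
Step 2 — discriminant:
  Δ = trace² - 4·det = 576 - 476 = 100.
Step 3 — eigenvalues:
  λ = (trace ± √Δ)/2 = (24 ± 10)/2,
  λ_1 = 17,  λ_2 = 7.

Step 4 — unit eigenvector for λ_1: solve (Sigma - λ_1 I)v = 0. First row:
  (8 - 17)·v_x + (3)·v_y = 0, i.e. (-9)·v_x + (3)·v_y = 0,
  so v ∝ (b, λ_1 - a) = (3, 9) = u.
  ||u|| = √((3)² + (9)²) = √(90) ≈ 9.4868,
  v_1 = u/||u|| ≈ (0.3162, 0.9487) (||v_1|| = 1).

λ_1 = 17,  λ_2 = 7;  v_1 ≈ (0.3162, 0.9487)


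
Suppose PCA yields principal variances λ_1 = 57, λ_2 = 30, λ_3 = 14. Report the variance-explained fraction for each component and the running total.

Step 1 — total variance = trace(Sigma) = Σ λ_i = 57 + 30 + 14 = 101.

Step 2 — fraction explained by component i = λ_i / Σ λ:
  PC1: 57/101 = 0.5644
  PC2: 30/101 = 0.297
  PC3: 14/101 = 0.1386

Step 3 — cumulative fraction after k components = (λ_1 + ... + λ_k) / Σ λ:
  k = 1: 57/101 = 0.5644
  k = 2: (57 + 30)/101 = 87/101 = 0.8614
  k = 3: (57 + 30 + 14)/101 = 101/101 = 1

Summary (fraction, with percent):

explained: PC1 0.5644 (56.44%), PC2 0.297 (29.7%), PC3 0.1386 (13.86%);  cumulative: 0.5644, 0.8614, 1


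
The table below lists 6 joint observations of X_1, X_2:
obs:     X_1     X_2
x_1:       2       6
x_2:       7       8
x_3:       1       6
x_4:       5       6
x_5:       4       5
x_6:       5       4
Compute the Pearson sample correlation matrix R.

Step 1 — column means:
  mean(X_1) = (2 + 7 + 1 + 5 + 4 + 5) / 6 = 24/6 = 4
  mean(X_2) = (6 + 8 + 6 + 6 + 5 + 4) / 6 = 35/6 = 5.8333

Step 2 — sample variances and covariances s[i,j] = (1/(n-1)) · Σ_k (x_{k,i} - mean_i) · (x_{k,j} - mean_j), with n-1 = 5:
  s[X_1,X_1] = ((-2)·(-2) + (3)·(3) + (-3)·(-3) + (1)·(1) + (0)·(0) + (1)·(1)) / 5 = 24/5 = 4.8
  s[X_1,X_2] = ((-2)·(0.1667) + (3)·(2.1667) + (-3)·(0.1667) + (1)·(0.1667) + (0)·(-0.8333) + (1)·(-1.8333)) / 5 = 4/5 = 0.8
  s[X_2,X_2] = ((0.1667)·(0.1667) + (2.1667)·(2.1667) + (0.1667)·(0.1667) + (0.1667)·(0.1667) + (-0.8333)·(-0.8333) + (-1.8333)·(-1.8333)) / 5 = 8.8333/5 = 1.7667
  Sample standard deviations s_i = √(s[i,i]):
  s(X_1) = √(4.8) = 2.1909
  s(X_2) = √(1.7667) = 1.3292

Step 3 — r_{ij} = s_{ij} / (s_i · s_j):
  r[X_1,X_1] = 1 (diagonal).
  r[X_1,X_2] = 0.8 / (2.1909 · 1.3292) = 0.8 / 2.912 = 0.2747
  r[X_2,X_2] = 1 (diagonal).

R is symmetric with unit diagonal. Assembling:

R = [[1, 0.2747],
 [0.2747, 1]]


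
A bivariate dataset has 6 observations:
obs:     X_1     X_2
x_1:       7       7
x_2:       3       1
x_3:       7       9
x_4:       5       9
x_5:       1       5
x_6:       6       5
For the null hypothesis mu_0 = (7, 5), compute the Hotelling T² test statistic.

Step 1 — sample mean vector:
  mean(X_1) = (7 + 3 + 7 + 5 + 1 + 6) / 6 = 29/6 = 4.8333
  mean(X_2) = (7 + 1 + 9 + 9 + 5 + 5) / 6 = 36/6 = 6
  x̄ = (4.8333, 6),  deviation x̄ - mu_0 = (4.8333, 6) - (7, 5) = (-2.1667, 1).

Step 2 — sample covariance matrix, S[i,j] = (1/(n-1)) · Σ_k (x_{k,i} - mean_i) · (x_{k,j} - mean_j), divisor n-1 = 5:
  S[X_1,X_1] = ((2.1667)·(2.1667) + (-1.8333)·(-1.8333) + (2.1667)·(2.1667) + (0.1667)·(0.1667) + (-3.8333)·(-3.8333) + (1.1667)·(1.1667)) / 5 = 28.8333/5 = 5.7667
  S[X_1,X_2] = ((2.1667)·(1) + (-1.8333)·(-5) + (2.1667)·(3) + (0.1667)·(3) + (-3.8333)·(-1) + (1.1667)·(-1)) / 5 = 21/5 = 4.2
  S[X_2,X_2] = ((1)·(1) + (-5)·(-5) + (3)·(3) + (3)·(3) + (-1)·(-1) + (-1)·(-1)) / 5 = 46/5 = 9.2
  S = [[5.7667, 4.2],
 [4.2, 9.2]].

Step 3 — invert S. det(S) = 5.7667·9.2 - (4.2)² = 35.4133.
  S^{-1} = (1/det) · [[d, -b], [-b, a]] = [[0.2598, -0.1186],
 [-0.1186, 0.1628]].

Step 4 — quadratic form (x̄ - mu_0)^T · S^{-1} · (x̄ - mu_0):
  S^{-1} · (x̄ - mu_0) = (-0.6815, 0.4198),
  (x̄ - mu_0)^T · [...] = (-2.1667)·(-0.6815) + (1)·(0.4198) = 1.8963.

Step 5 — scale by n: T² = 6 · 1.8963 = 11.378.

T² ≈ 11.378


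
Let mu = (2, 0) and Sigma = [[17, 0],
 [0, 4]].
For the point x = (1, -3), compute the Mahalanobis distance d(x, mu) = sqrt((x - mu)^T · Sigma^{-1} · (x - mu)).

Step 1 — centre the observation: (x - mu) = (-1, -3).

Step 2 — invert Sigma. det(Sigma) = 17·4 - (0)² = 68.
  Sigma^{-1} = (1/det) · [[d, -b], [-b, a]] = [[0.0588, 0],
 [0, 0.25]].

Step 3 — form the quadratic (x - mu)^T · Sigma^{-1} · (x - mu):
  Sigma^{-1} · (x - mu) = (-0.0588, -0.75).
  (x - mu)^T · [Sigma^{-1} · (x - mu)] = (-1)·(-0.0588) + (-3)·(-0.75) = 2.3088.

Step 4 — take square root: d = √(2.3088) ≈ 1.5195.

d(x, mu) = √(2.3088) ≈ 1.5195


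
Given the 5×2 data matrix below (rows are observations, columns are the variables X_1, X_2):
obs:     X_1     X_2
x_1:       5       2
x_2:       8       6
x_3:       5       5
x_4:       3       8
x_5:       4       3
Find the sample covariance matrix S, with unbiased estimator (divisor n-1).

Step 1 — column means:
  mean(X_1) = (5 + 8 + 5 + 3 + 4) / 5 = 25/5 = 5
  mean(X_2) = (2 + 6 + 5 + 8 + 3) / 5 = 24/5 = 4.8

Step 2 — sample covariance S[i,j] = (1/(n-1)) · Σ_k (x_{k,i} - mean_i) · (x_{k,j} - mean_j), with n-1 = 4.
  S[X_1,X_1] = ((0)·(0) + (3)·(3) + (0)·(0) + (-2)·(-2) + (-1)·(-1)) / 4 = 14/4 = 3.5
  S[X_1,X_2] = ((0)·(-2.8) + (3)·(1.2) + (0)·(0.2) + (-2)·(3.2) + (-1)·(-1.8)) / 4 = -1/4 = -0.25
  S[X_2,X_2] = ((-2.8)·(-2.8) + (1.2)·(1.2) + (0.2)·(0.2) + (3.2)·(3.2) + (-1.8)·(-1.8)) / 4 = 22.8/4 = 5.7

S is symmetric (S[j,i] = S[i,j]). Assembling:

S = [[3.5, -0.25],
 [-0.25, 5.7]]


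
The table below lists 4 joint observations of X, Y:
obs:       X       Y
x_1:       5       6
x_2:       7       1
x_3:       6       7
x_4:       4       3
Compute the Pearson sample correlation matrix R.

Step 1 — column means:
  mean(X) = (5 + 7 + 6 + 4) / 4 = 22/4 = 5.5
  mean(Y) = (6 + 1 + 7 + 3) / 4 = 17/4 = 4.25

Step 2 — sample variances and covariances s[i,j] = (1/(n-1)) · Σ_k (x_{k,i} - mean_i) · (x_{k,j} - mean_j), with n-1 = 3:
  s[X,X] = ((-0.5)·(-0.5) + (1.5)·(1.5) + (0.5)·(0.5) + (-1.5)·(-1.5)) / 3 = 5/3 = 1.6667
  s[X,Y] = ((-0.5)·(1.75) + (1.5)·(-3.25) + (0.5)·(2.75) + (-1.5)·(-1.25)) / 3 = -2.5/3 = -0.8333
  s[Y,Y] = ((1.75)·(1.75) + (-3.25)·(-3.25) + (2.75)·(2.75) + (-1.25)·(-1.25)) / 3 = 22.75/3 = 7.5833
  Sample standard deviations s_i = √(s[i,i]):
  s(X) = √(1.6667) = 1.291
  s(Y) = √(7.5833) = 2.7538

Step 3 — r_{ij} = s_{ij} / (s_i · s_j):
  r[X,X] = 1 (diagonal).
  r[X,Y] = -0.8333 / (1.291 · 2.7538) = -0.8333 / 3.5551 = -0.2344
  r[Y,Y] = 1 (diagonal).

R is symmetric with unit diagonal. Assembling:

R = [[1, -0.2344],
 [-0.2344, 1]]


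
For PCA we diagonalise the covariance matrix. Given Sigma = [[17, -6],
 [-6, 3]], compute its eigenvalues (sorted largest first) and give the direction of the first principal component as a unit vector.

Step 1 — characteristic polynomial of 2×2 Sigma:
  det(Sigma - λI) = λ² - trace · λ + det = 0.
  trace = 17 + 3 = 20, det = 17·3 - (-6)² = 15.
Step 2 — discriminant:
  Δ = trace² - 4·det = 400 - 60 = 340.
Step 3 — eigenvalues:
  λ = (trace ± √Δ)/2 = (20 ± 18.4391)/2,
  λ_1 = 19.2195,  λ_2 = 0.7805.

Step 4 — unit eigenvector for λ_1: solve (Sigma - λ_1 I)v = 0. First row:
  (17 - 19.2195)·v_x + (-6)·v_y = 0, i.e. (-2.2195)·v_x + (-6)·v_y = 0,
  so v ∝ (b, λ_1 - a) = (-6, 2.2195); multiply by -1 so the first entry is positive: u = (6, -2.2195).
  ||u|| = √((6)² + (-2.2195)²) = √(40.9264) ≈ 6.3974,
  v_1 = u/||u|| ≈ (0.9379, -0.3469) (||v_1|| = 1).

λ_1 = 19.2195,  λ_2 = 0.7805;  v_1 ≈ (0.9379, -0.3469)


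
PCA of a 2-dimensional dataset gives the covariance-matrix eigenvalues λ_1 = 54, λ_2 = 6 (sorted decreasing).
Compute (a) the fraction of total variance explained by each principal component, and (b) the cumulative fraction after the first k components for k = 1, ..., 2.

Step 1 — total variance = trace(Sigma) = Σ λ_i = 54 + 6 = 60.

Step 2 — fraction explained by component i = λ_i / Σ λ:
  PC1: 54/60 = 0.9
  PC2: 6/60 = 0.1

Step 3 — cumulative fraction after k components = (λ_1 + ... + λ_k) / Σ λ:
  k = 1: 54/60 = 0.9
  k = 2: (54 + 6)/60 = 60/60 = 1

Summary (fraction, with percent):

explained: PC1 0.9 (90%), PC2 0.1 (10%);  cumulative: 0.9, 1


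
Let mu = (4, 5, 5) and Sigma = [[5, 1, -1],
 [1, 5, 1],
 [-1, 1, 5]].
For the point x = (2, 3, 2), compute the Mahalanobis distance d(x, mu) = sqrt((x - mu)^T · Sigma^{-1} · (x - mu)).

Step 1 — centre the observation: (x - mu) = (-2, -2, -3).

Step 2 — invert Sigma (cofactor / det for 3×3, or solve directly):
  Sigma^{-1} = [[0.2222, -0.0556, 0.0556],
 [-0.0556, 0.2222, -0.0556],
 [0.0556, -0.0556, 0.2222]].

Step 3 — form the quadratic (x - mu)^T · Sigma^{-1} · (x - mu):
  Sigma^{-1} · (x - mu) = (-0.5, -0.1667, -0.6667).
  (x - mu)^T · [Sigma^{-1} · (x - mu)] = (-2)·(-0.5) + (-2)·(-0.1667) + (-3)·(-0.6667) = 3.3333.

Step 4 — take square root: d = √(3.3333) ≈ 1.8257.

d(x, mu) = √(3.3333) ≈ 1.8257


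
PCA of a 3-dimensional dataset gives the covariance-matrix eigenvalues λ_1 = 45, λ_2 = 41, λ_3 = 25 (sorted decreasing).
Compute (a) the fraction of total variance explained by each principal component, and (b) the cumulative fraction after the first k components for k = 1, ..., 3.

Step 1 — total variance = trace(Sigma) = Σ λ_i = 45 + 41 + 25 = 111.

Step 2 — fraction explained by component i = λ_i / Σ λ:
  PC1: 45/111 = 0.4054
  PC2: 41/111 = 0.3694
  PC3: 25/111 = 0.2252

Step 3 — cumulative fraction after k components = (λ_1 + ... + λ_k) / Σ λ:
  k = 1: 45/111 = 0.4054
  k = 2: (45 + 41)/111 = 86/111 = 0.7748
  k = 3: (45 + 41 + 25)/111 = 111/111 = 1

Summary (fraction, with percent):

explained: PC1 0.4054 (40.54%), PC2 0.3694 (36.94%), PC3 0.2252 (22.52%);  cumulative: 0.4054, 0.7748, 1


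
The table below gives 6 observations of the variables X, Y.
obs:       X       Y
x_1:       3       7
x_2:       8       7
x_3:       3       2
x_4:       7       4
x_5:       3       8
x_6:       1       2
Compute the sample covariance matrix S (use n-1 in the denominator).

Step 1 — column means:
  mean(X) = (3 + 8 + 3 + 7 + 3 + 1) / 6 = 25/6 = 4.1667
  mean(Y) = (7 + 7 + 2 + 4 + 8 + 2) / 6 = 30/6 = 5

Step 2 — sample covariance S[i,j] = (1/(n-1)) · Σ_k (x_{k,i} - mean_i) · (x_{k,j} - mean_j), with n-1 = 5.
  S[X,X] = ((-1.1667)·(-1.1667) + (3.8333)·(3.8333) + (-1.1667)·(-1.1667) + (2.8333)·(2.8333) + (-1.1667)·(-1.1667) + (-3.1667)·(-3.1667)) / 5 = 36.8333/5 = 7.3667
  S[X,Y] = ((-1.1667)·(2) + (3.8333)·(2) + (-1.1667)·(-3) + (2.8333)·(-1) + (-1.1667)·(3) + (-3.1667)·(-3)) / 5 = 12/5 = 2.4
  S[Y,Y] = ((2)·(2) + (2)·(2) + (-3)·(-3) + (-1)·(-1) + (3)·(3) + (-3)·(-3)) / 5 = 36/5 = 7.2

S is symmetric (S[j,i] = S[i,j]). Assembling:

S = [[7.3667, 2.4],
 [2.4, 7.2]]


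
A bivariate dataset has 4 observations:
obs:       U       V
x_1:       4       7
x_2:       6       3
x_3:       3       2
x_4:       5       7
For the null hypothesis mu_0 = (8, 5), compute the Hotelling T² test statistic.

Step 1 — sample mean vector:
  mean(U) = (4 + 6 + 3 + 5) / 4 = 18/4 = 4.5
  mean(V) = (7 + 3 + 2 + 7) / 4 = 19/4 = 4.75
  x̄ = (4.5, 4.75),  deviation x̄ - mu_0 = (4.5, 4.75) - (8, 5) = (-3.5, -0.25).

Step 2 — sample covariance matrix, S[i,j] = (1/(n-1)) · Σ_k (x_{k,i} - mean_i) · (x_{k,j} - mean_j), divisor n-1 = 3:
  S[U,U] = ((-0.5)·(-0.5) + (1.5)·(1.5) + (-1.5)·(-1.5) + (0.5)·(0.5)) / 3 = 5/3 = 1.6667
  S[U,V] = ((-0.5)·(2.25) + (1.5)·(-1.75) + (-1.5)·(-2.75) + (0.5)·(2.25)) / 3 = 1.5/3 = 0.5
  S[V,V] = ((2.25)·(2.25) + (-1.75)·(-1.75) + (-2.75)·(-2.75) + (2.25)·(2.25)) / 3 = 20.75/3 = 6.9167
  S = [[1.6667, 0.5],
 [0.5, 6.9167]].

Step 3 — invert S. det(S) = 1.6667·6.9167 - (0.5)² = 11.2778.
  S^{-1} = (1/det) · [[d, -b], [-b, a]] = [[0.6133, -0.0443],
 [-0.0443, 0.1478]].

Step 4 — quadratic form (x̄ - mu_0)^T · S^{-1} · (x̄ - mu_0):
  S^{-1} · (x̄ - mu_0) = (-2.1355, 0.1182),
  (x̄ - mu_0)^T · [...] = (-3.5)·(-2.1355) + (-0.25)·(0.1182) = 7.4446.

Step 5 — scale by n: T² = 4 · 7.4446 = 29.7783.

T² ≈ 29.7783


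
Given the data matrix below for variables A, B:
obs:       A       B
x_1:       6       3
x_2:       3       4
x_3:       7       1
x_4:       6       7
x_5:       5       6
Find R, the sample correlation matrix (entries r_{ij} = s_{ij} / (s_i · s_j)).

Step 1 — column means:
  mean(A) = (6 + 3 + 7 + 6 + 5) / 5 = 27/5 = 5.4
  mean(B) = (3 + 4 + 1 + 7 + 6) / 5 = 21/5 = 4.2

Step 2 — sample variances and covariances s[i,j] = (1/(n-1)) · Σ_k (x_{k,i} - mean_i) · (x_{k,j} - mean_j), with n-1 = 4:
  s[A,A] = ((0.6)·(0.6) + (-2.4)·(-2.4) + (1.6)·(1.6) + (0.6)·(0.6) + (-0.4)·(-0.4)) / 4 = 9.2/4 = 2.3
  s[A,B] = ((0.6)·(-1.2) + (-2.4)·(-0.2) + (1.6)·(-3.2) + (0.6)·(2.8) + (-0.4)·(1.8)) / 4 = -4.4/4 = -1.1
  s[B,B] = ((-1.2)·(-1.2) + (-0.2)·(-0.2) + (-3.2)·(-3.2) + (2.8)·(2.8) + (1.8)·(1.8)) / 4 = 22.8/4 = 5.7
  Sample standard deviations s_i = √(s[i,i]):
  s(A) = √(2.3) = 1.5166
  s(B) = √(5.7) = 2.3875

Step 3 — r_{ij} = s_{ij} / (s_i · s_j):
  r[A,A] = 1 (diagonal).
  r[A,B] = -1.1 / (1.5166 · 2.3875) = -1.1 / 3.6208 = -0.3038
  r[B,B] = 1 (diagonal).

R is symmetric with unit diagonal. Assembling:

R = [[1, -0.3038],
 [-0.3038, 1]]


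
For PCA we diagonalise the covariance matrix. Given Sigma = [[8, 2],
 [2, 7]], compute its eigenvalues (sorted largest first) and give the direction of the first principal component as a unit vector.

Step 1 — characteristic polynomial of 2×2 Sigma:
  det(Sigma - λI) = λ² - trace · λ + det = 0.
  trace = 8 + 7 = 15, det = 8·7 - (2)² = 52.
Step 2 — discriminant:
  Δ = trace² - 4·det = 225 - 208 = 17.
Step 3 — eigenvalues:
  λ = (trace ± √Δ)/2 = (15 ± 4.1231)/2,
  λ_1 = 9.5616,  λ_2 = 5.4384.

Step 4 — unit eigenvector for λ_1: solve (Sigma - λ_1 I)v = 0. First row:
  (8 - 9.5616)·v_x + (2)·v_y = 0, i.e. (-1.5616)·v_x + (2)·v_y = 0,
  so v ∝ (b, λ_1 - a) = (2, 1.5616) = u.
  ||u|| = √((2)² + (1.5616)²) = √(6.4384) ≈ 2.5374,
  v_1 = u/||u|| ≈ (0.7882, 0.6154) (||v_1|| = 1).

λ_1 = 9.5616,  λ_2 = 5.4384;  v_1 ≈ (0.7882, 0.6154)


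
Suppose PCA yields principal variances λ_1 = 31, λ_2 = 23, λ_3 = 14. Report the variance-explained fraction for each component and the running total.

Step 1 — total variance = trace(Sigma) = Σ λ_i = 31 + 23 + 14 = 68.

Step 2 — fraction explained by component i = λ_i / Σ λ:
  PC1: 31/68 = 0.4559
  PC2: 23/68 = 0.3382
  PC3: 14/68 = 0.2059

Step 3 — cumulative fraction after k components = (λ_1 + ... + λ_k) / Σ λ:
  k = 1: 31/68 = 0.4559
  k = 2: (31 + 23)/68 = 54/68 = 0.7941
  k = 3: (31 + 23 + 14)/68 = 68/68 = 1

Summary (fraction, with percent):

explained: PC1 0.4559 (45.59%), PC2 0.3382 (33.82%), PC3 0.2059 (20.59%);  cumulative: 0.4559, 0.7941, 1


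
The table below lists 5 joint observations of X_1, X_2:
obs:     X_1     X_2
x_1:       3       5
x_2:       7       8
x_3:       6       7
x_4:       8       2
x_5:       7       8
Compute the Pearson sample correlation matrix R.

Step 1 — column means:
  mean(X_1) = (3 + 7 + 6 + 8 + 7) / 5 = 31/5 = 6.2
  mean(X_2) = (5 + 8 + 7 + 2 + 8) / 5 = 30/5 = 6

Step 2 — sample variances and covariances s[i,j] = (1/(n-1)) · Σ_k (x_{k,i} - mean_i) · (x_{k,j} - mean_j), with n-1 = 4:
  s[X_1,X_1] = ((-3.2)·(-3.2) + (0.8)·(0.8) + (-0.2)·(-0.2) + (1.8)·(1.8) + (0.8)·(0.8)) / 4 = 14.8/4 = 3.7
  s[X_1,X_2] = ((-3.2)·(-1) + (0.8)·(2) + (-0.2)·(1) + (1.8)·(-4) + (0.8)·(2)) / 4 = -1/4 = -0.25
  s[X_2,X_2] = ((-1)·(-1) + (2)·(2) + (1)·(1) + (-4)·(-4) + (2)·(2)) / 4 = 26/4 = 6.5
  Sample standard deviations s_i = √(s[i,i]):
  s(X_1) = √(3.7) = 1.9235
  s(X_2) = √(6.5) = 2.5495

Step 3 — r_{ij} = s_{ij} / (s_i · s_j):
  r[X_1,X_1] = 1 (diagonal).
  r[X_1,X_2] = -0.25 / (1.9235 · 2.5495) = -0.25 / 4.9041 = -0.051
  r[X_2,X_2] = 1 (diagonal).

R is symmetric with unit diagonal. Assembling:

R = [[1, -0.051],
 [-0.051, 1]]


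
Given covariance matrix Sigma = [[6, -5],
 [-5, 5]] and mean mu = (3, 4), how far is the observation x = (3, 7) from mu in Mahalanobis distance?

Step 1 — centre the observation: (x - mu) = (0, 3).

Step 2 — invert Sigma. det(Sigma) = 6·5 - (-5)² = 5.
  Sigma^{-1} = (1/det) · [[d, -b], [-b, a]] = [[1, 1],
 [1, 1.2]].

Step 3 — form the quadratic (x - mu)^T · Sigma^{-1} · (x - mu):
  Sigma^{-1} · (x - mu) = (3, 3.6).
  (x - mu)^T · [Sigma^{-1} · (x - mu)] = (0)·(3) + (3)·(3.6) = 10.8.

Step 4 — take square root: d = √(10.8) ≈ 3.2863.

d(x, mu) = √(10.8) ≈ 3.2863


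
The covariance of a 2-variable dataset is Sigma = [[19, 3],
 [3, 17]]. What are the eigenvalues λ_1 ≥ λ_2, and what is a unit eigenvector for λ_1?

Step 1 — characteristic polynomial of 2×2 Sigma:
  det(Sigma - λI) = λ² - trace · λ + det = 0.
  trace = 19 + 17 = 36, det = 19·17 - (3)² = 314.
Step 2 — discriminant:
  Δ = trace² - 4·det = 1296 - 1256 = 40.
Step 3 — eigenvalues:
  λ = (trace ± √Δ)/2 = (36 ± 6.3246)/2,
  λ_1 = 21.1623,  λ_2 = 14.8377.

Step 4 — unit eigenvector for λ_1: solve (Sigma - λ_1 I)v = 0. First row:
  (19 - 21.1623)·v_x + (3)·v_y = 0, i.e. (-2.1623)·v_x + (3)·v_y = 0,
  so v ∝ (b, λ_1 - a) = (3, 2.1623) = u.
  ||u|| = √((3)² + (2.1623)²) = √(13.6754) ≈ 3.698,
  v_1 = u/||u|| ≈ (0.8112, 0.5847) (||v_1|| = 1).

λ_1 = 21.1623,  λ_2 = 14.8377;  v_1 ≈ (0.8112, 0.5847)


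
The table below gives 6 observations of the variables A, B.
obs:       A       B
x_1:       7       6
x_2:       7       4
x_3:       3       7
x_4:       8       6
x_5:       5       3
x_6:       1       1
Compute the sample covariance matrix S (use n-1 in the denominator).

Step 1 — column means:
  mean(A) = (7 + 7 + 3 + 8 + 5 + 1) / 6 = 31/6 = 5.1667
  mean(B) = (6 + 4 + 7 + 6 + 3 + 1) / 6 = 27/6 = 4.5

Step 2 — sample covariance S[i,j] = (1/(n-1)) · Σ_k (x_{k,i} - mean_i) · (x_{k,j} - mean_j), with n-1 = 5.
  S[A,A] = ((1.8333)·(1.8333) + (1.8333)·(1.8333) + (-2.1667)·(-2.1667) + (2.8333)·(2.8333) + (-0.1667)·(-0.1667) + (-4.1667)·(-4.1667)) / 5 = 36.8333/5 = 7.3667
  S[A,B] = ((1.8333)·(1.5) + (1.8333)·(-0.5) + (-2.1667)·(2.5) + (2.8333)·(1.5) + (-0.1667)·(-1.5) + (-4.1667)·(-3.5)) / 5 = 15.5/5 = 3.1
  S[B,B] = ((1.5)·(1.5) + (-0.5)·(-0.5) + (2.5)·(2.5) + (1.5)·(1.5) + (-1.5)·(-1.5) + (-3.5)·(-3.5)) / 5 = 25.5/5 = 5.1

S is symmetric (S[j,i] = S[i,j]). Assembling:

S = [[7.3667, 3.1],
 [3.1, 5.1]]


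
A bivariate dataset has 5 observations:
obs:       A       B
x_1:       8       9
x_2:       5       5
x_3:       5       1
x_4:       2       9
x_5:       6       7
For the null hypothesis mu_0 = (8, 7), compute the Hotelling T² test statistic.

Step 1 — sample mean vector:
  mean(A) = (8 + 5 + 5 + 2 + 6) / 5 = 26/5 = 5.2
  mean(B) = (9 + 5 + 1 + 9 + 7) / 5 = 31/5 = 6.2
  x̄ = (5.2, 6.2),  deviation x̄ - mu_0 = (5.2, 6.2) - (8, 7) = (-2.8, -0.8).

Step 2 — sample covariance matrix, S[i,j] = (1/(n-1)) · Σ_k (x_{k,i} - mean_i) · (x_{k,j} - mean_j), divisor n-1 = 4:
  S[A,A] = ((2.8)·(2.8) + (-0.2)·(-0.2) + (-0.2)·(-0.2) + (-3.2)·(-3.2) + (0.8)·(0.8)) / 4 = 18.8/4 = 4.7
  S[A,B] = ((2.8)·(2.8) + (-0.2)·(-1.2) + (-0.2)·(-5.2) + (-3.2)·(2.8) + (0.8)·(0.8)) / 4 = 0.8/4 = 0.2
  S[B,B] = ((2.8)·(2.8) + (-1.2)·(-1.2) + (-5.2)·(-5.2) + (2.8)·(2.8) + (0.8)·(0.8)) / 4 = 44.8/4 = 11.2
  S = [[4.7, 0.2],
 [0.2, 11.2]].

Step 3 — invert S. det(S) = 4.7·11.2 - (0.2)² = 52.6.
  S^{-1} = (1/det) · [[d, -b], [-b, a]] = [[0.2129, -0.0038],
 [-0.0038, 0.0894]].

Step 4 — quadratic form (x̄ - mu_0)^T · S^{-1} · (x̄ - mu_0):
  S^{-1} · (x̄ - mu_0) = (-0.5932, -0.0608),
  (x̄ - mu_0)^T · [...] = (-2.8)·(-0.5932) + (-0.8)·(-0.0608) = 1.7095.

Step 5 — scale by n: T² = 5 · 1.7095 = 8.5475.

T² ≈ 8.5475
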